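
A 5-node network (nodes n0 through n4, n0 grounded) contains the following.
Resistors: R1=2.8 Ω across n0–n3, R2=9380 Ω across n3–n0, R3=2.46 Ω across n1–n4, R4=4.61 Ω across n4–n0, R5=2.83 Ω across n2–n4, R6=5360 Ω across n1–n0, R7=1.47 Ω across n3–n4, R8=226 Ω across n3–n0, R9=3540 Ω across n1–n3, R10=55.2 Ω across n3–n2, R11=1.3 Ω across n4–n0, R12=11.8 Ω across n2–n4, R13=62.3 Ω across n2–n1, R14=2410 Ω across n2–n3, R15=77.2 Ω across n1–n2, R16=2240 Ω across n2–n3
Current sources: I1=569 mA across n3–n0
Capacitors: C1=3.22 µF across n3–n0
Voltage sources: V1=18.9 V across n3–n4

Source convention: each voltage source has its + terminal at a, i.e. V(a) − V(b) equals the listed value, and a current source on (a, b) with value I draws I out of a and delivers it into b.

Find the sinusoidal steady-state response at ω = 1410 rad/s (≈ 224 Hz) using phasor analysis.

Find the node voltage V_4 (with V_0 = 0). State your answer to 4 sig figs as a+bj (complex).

-5.493-0.04516j V

Element admittances at ω=1410 rad/s:
  Y(R1) = 0.3571+0.000j S between n0,n3
  Y(R2) = 0.0001066+0.000j S between n3,n0
  Y(R3) = 0.4065+0.000j S between n1,n4
  Y(R4) = 0.2169+0.000j S between n4,n0
  Y(R5) = 0.3534+0.000j S between n2,n4
  Y(R6) = 0.0001866+0.000j S between n1,n0
  I1: injects 0.569 A into n0 (from n3)
  Y(R7) = 0.6803+0.000j S between n3,n4
  Y(C1) = 0.000+0.004540j S between n3,n0
  Y(R8) = 0.004425+0.000j S between n3,n0
  Y(R9) = 0.0002825+0.000j S between n1,n3
  Y(R10) = 0.01812+0.000j S between n3,n2
  Y(R11) = 0.7692+0.000j S between n4,n0
  Y(R12) = 0.08475+0.000j S between n2,n4
  Y(R13) = 0.01605+0.000j S between n2,n1
  Y(R14) = 0.0004149+0.000j S between n2,n3
  Y(R15) = 0.01295+0.000j S between n1,n2
  Y(R16) = 0.0004464+0.000j S between n2,n3
  V1: constraint V(n3)−V(n4) = 18.9
Assemble and solve the 5×5 MNA system:
  V(n1)=-5.429-0.04514j  V(n2)=-4.751-0.04515j  V(n3)=13.41-0.04516j  V(n4)=-5.493-0.04516j
  i(V1)=-18.63-0.04454j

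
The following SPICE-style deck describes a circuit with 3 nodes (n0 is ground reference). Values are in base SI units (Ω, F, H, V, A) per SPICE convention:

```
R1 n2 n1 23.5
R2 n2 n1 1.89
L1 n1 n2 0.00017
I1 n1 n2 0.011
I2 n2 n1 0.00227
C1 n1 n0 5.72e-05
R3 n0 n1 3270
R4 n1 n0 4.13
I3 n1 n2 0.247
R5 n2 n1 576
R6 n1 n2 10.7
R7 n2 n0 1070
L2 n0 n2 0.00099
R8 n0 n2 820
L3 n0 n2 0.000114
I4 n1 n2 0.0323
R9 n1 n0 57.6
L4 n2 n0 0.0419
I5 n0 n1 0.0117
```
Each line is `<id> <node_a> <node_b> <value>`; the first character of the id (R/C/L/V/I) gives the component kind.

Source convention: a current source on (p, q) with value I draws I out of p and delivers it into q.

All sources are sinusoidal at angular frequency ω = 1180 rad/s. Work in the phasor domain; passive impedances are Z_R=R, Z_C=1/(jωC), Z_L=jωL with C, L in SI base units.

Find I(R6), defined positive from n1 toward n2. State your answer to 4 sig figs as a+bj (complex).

-0.0009495-0.005062j A

Element admittances at ω=1180 rad/s:
  Y(R1) = 0.04255+0.000j S between n2,n1
  Y(R2) = 0.5291+0.000j S between n2,n1
  Y(L1) = 0.000-4.985j S between n1,n2
  I1: injects 0.011 A into n2 (from n1)
  I2: injects 0.00227 A into n1 (from n2)
  Y(C1) = 0.000+0.06750j S between n1,n0
  Y(R3) = 0.0003058+0.000j S between n0,n1
  Y(R4) = 0.2421+0.000j S between n1,n0
  I3: injects 0.247 A into n2 (from n1)
  Y(R5) = 0.001736+0.000j S between n2,n1
  Y(R6) = 0.09346+0.000j S between n1,n2
  Y(R7) = 0.0009346+0.000j S between n2,n0
  Y(L2) = 0.000-0.8560j S between n0,n2
  Y(R8) = 0.001220+0.000j S between n0,n2
  Y(L3) = 0.000-7.434j S between n0,n2
  I4: injects 0.0323 A into n2 (from n1)
  Y(R9) = 0.01736+0.000j S between n1,n0
  Y(L4) = 0.000-0.02023j S between n2,n0
  I5: injects 0.0117 A into n1 (from n0)
Assemble and solve the 2×2 MNA system:
  V(n1)=-0.01191-0.05282j  V(n2)=-0.001748+0.001352j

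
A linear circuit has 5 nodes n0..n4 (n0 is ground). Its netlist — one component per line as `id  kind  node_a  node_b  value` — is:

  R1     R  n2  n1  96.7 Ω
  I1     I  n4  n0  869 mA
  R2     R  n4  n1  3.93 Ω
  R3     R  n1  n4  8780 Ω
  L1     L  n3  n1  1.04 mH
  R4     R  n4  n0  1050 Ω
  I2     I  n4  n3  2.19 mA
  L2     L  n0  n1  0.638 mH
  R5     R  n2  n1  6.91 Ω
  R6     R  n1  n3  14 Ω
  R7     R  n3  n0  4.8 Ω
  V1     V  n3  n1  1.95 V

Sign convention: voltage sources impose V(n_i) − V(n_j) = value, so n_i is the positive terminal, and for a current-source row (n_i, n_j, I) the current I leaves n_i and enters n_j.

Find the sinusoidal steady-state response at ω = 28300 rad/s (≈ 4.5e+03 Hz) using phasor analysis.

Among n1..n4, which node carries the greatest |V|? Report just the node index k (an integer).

4

Apply KCL at each of the 4 non-ground nodes and solve the resulting linear system.
Node n1: branches {R1, R2, R3, L1, L2, R5, R6, V1} → V_1 = -5.680-1.503j
Node n2: branches {R1, R5} → V_2 = -5.680-1.503j
Node n3: branches {L1, I2, R6, R7, V1} → V_3 = -3.730-1.503j
Node n4: branches {I1, R2, R3, R4, I2} → V_4 = -9.068-1.498j
Source currents: i(V1)=0.6400+0.3794j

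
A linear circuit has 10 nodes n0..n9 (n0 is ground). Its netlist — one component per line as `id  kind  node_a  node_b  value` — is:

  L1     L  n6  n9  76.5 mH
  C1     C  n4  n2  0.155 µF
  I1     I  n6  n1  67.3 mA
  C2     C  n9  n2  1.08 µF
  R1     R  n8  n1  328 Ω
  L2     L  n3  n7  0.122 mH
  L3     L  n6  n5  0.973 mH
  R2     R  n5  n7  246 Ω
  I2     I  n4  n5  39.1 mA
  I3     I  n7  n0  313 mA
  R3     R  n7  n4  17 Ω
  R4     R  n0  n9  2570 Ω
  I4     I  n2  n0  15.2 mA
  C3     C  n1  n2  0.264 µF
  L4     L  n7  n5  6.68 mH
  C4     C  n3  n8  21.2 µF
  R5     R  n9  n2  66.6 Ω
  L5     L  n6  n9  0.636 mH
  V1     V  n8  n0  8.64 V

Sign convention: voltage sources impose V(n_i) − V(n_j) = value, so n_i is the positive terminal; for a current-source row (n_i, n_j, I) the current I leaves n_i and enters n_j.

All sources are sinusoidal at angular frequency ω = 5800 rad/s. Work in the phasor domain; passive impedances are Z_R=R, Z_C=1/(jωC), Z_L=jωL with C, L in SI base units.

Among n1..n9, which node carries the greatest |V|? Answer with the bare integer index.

1

Element admittances at ω=5800 rad/s:
  Y(L1) = 0.000-0.002254j S between n6,n9
  Y(C1) = 0.000+0.0008990j S between n4,n2
  I1: injects 0.0673 A into n1 (from n6)
  Y(C2) = 0.000+0.006264j S between n9,n2
  Y(R1) = 0.003049+0.000j S between n8,n1
  Y(L2) = 0.000-1.413j S between n3,n7
  Y(L3) = 0.000-0.1772j S between n6,n5
  Y(R2) = 0.004065+0.000j S between n5,n7
  I2: injects 0.0391 A into n5 (from n4)
  I3: injects 0.313 A into n0 (from n7)
  Y(R3) = 0.05882+0.000j S between n7,n4
  Y(R4) = 0.0003891+0.000j S between n0,n9
  I4: injects 0.0152 A into n0 (from n2)
  Y(C3) = 0.000+0.001531j S between n1,n2
  Y(L4) = 0.000-0.02581j S between n7,n5
  Y(C4) = 0.000+0.1230j S between n3,n8
  Y(R5) = 0.01502+0.000j S between n9,n2
  Y(L5) = 0.000-0.2711j S between n6,n9
  V1: constraint V(n8)−V(n0) = 8.64
Assemble and solve the 10×10 MNA system:
  V(n1)=25.02-8.442j  V(n2)=8.207+2.906j  V(n3)=8.845+3.099j  V(n4)=8.161+2.830j  V(n5)=7.706+1.887j  V(n6)=7.564+1.504j  V(n7)=8.827+2.829j  V(n8)=8.640+0.000j  V(n9)=7.472+1.502j
  i(V1)=-0.3311-0.0005843j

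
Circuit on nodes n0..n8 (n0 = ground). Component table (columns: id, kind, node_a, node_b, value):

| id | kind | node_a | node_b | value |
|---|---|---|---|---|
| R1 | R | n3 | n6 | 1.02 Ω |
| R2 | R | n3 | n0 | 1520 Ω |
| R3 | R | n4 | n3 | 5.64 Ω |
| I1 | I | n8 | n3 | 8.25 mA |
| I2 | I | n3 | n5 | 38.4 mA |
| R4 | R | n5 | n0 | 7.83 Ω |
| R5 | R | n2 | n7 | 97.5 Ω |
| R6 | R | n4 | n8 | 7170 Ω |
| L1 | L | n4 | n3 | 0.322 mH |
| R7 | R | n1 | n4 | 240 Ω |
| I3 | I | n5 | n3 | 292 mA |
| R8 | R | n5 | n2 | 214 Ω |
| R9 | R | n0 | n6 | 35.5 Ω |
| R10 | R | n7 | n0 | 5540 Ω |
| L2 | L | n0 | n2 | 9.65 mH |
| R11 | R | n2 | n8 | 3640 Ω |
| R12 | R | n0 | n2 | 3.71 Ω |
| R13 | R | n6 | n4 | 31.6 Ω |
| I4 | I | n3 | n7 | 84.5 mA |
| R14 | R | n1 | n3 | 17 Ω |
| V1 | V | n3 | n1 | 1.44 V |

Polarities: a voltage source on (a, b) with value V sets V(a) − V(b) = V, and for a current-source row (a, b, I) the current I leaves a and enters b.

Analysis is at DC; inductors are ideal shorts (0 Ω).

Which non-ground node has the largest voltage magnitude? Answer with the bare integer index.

MNA unknowns: 8 node voltages V₁..V_8 plus 3 source currents (L1, L2, V1)
R1: Y=0.9804 on G[3,6]
R2: Y=0.0006579 on G[3,0]
R3: Y=0.1773 on G[4,3]
I1: z[8]−=0.00825, z[3]+=0.00825
I2: z[3]−=0.0384, z[5]+=0.0384
R4: Y=0.1277 on G[5,0]
R5: Y=0.01026 on G[2,7]
R6: Y=0.0001395 on G[4,8]
L1: row V4−V3=0, i_L1 at 4,3
R7: Y=0.004167 on G[1,4]
I3: z[5]−=0.292, z[3]+=0.292
R8: Y=0.004673 on G[5,2]
R9: Y=0.02817 on G[0,6]
R10: Y=0.0001805 on G[7,0]
L2: row V0−V2=0, i_L2 at 0,2
R11: Y=0.0002747 on G[2,8]
R12: Y=0.2695 on G[0,2]
R13: Y=0.03165 on G[6,4]
I4: z[3]−=0.0845, z[7]+=0.0845
R14: Y=0.05882 on G[1,3]
V1: row V3−V1=1.44, i_V1 at 3,1
solve → V1=4.760, V2=0.000, V3=6.200, V4=6.200, V5=-1.916, V6=6.032, V7=8.096, V8=-17.83
aux → i_L1=-0.01466, i_L2=-0.06919, i_V1=-0.09071

8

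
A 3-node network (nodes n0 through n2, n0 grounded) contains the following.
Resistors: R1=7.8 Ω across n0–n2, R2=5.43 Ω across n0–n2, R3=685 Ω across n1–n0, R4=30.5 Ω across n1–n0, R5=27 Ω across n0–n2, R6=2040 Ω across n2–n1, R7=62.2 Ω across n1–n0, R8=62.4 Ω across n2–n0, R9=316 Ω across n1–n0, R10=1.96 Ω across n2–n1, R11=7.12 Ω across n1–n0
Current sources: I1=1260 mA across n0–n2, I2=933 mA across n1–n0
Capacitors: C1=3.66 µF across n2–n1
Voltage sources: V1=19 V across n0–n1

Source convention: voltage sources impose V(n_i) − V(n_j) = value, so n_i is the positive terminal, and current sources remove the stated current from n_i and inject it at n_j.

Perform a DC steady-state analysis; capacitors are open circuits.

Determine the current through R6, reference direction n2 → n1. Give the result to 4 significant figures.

Apply KCL at each of the 2 non-ground nodes and solve the resulting linear system.
Node n1: branches {R3, R4, R6, C1, I2, R7, R9, R10, R11, V1} → V_1 = -19.00
Node n2: branches {R1, R2, I1, R5, R6, C1, R8, R10} → V_2 = -9.637
Source currents: i(V1)=-7.533

0.004590 A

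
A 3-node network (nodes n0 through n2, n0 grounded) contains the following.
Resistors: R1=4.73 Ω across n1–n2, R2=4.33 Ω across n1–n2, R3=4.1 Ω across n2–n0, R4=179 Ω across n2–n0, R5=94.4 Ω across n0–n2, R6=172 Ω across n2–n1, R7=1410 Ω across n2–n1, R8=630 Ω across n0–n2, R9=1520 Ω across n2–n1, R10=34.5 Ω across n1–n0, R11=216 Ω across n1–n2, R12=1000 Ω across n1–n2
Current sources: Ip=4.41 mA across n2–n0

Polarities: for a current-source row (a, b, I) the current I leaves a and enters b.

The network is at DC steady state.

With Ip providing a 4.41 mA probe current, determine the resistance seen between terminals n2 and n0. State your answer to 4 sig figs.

R_eq = 3.461 Ω

Apply KCL at each of the 2 non-ground nodes and solve the resulting linear system.
Node n1: branches {R1, R2, R6, R7, R9, R10, R11, R12} → V_1 = -0.01435
Node n2: branches {R1, R2, R3, R4, R5, R6, R7, R8, R9, R11, R12, Ip} → V_2 = -0.01526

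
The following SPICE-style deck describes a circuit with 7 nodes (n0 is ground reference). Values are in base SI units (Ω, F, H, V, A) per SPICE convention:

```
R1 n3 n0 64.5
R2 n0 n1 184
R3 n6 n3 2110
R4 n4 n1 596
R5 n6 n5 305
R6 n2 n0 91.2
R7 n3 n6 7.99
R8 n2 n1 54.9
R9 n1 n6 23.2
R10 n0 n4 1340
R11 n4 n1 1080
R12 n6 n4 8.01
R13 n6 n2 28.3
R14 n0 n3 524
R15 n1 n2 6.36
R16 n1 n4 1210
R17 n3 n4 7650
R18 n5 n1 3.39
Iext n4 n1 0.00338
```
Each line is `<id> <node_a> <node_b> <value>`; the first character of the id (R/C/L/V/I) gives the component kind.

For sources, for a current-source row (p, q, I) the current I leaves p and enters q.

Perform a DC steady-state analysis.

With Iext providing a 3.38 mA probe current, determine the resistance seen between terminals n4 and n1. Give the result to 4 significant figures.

MNA unknowns: 6 node voltages V₁..V_6
R1: Y=0.01550 on G[3,0]
R2: Y=0.005435 on G[0,1]
R3: Y=0.0004739 on G[6,3]
R4: Y=0.001678 on G[4,1]
R5: Y=0.003279 on G[6,5]
R6: Y=0.01096 on G[2,0]
R7: Y=0.1252 on G[3,6]
R8: Y=0.01821 on G[2,1]
R9: Y=0.04310 on G[1,6]
R10: Y=0.0007463 on G[0,4]
R11: Y=0.0009259 on G[4,1]
R12: Y=0.1248 on G[6,4]
R13: Y=0.03534 on G[6,2]
R14: Y=0.001908 on G[0,3]
R15: Y=0.1572 on G[1,2]
R16: Y=0.0008264 on G[1,4]
R17: Y=0.0001307 on G[3,4]
R18: Y=0.2950 on G[5,1]
Iext: z[4]−=0.00338, z[1]+=0.00338
solve → V1=0.02200, V2=0.01480, V3=-0.01441, V4=-0.04143, V5=0.02158, V6=-0.01638

R_eq = 18.77 Ω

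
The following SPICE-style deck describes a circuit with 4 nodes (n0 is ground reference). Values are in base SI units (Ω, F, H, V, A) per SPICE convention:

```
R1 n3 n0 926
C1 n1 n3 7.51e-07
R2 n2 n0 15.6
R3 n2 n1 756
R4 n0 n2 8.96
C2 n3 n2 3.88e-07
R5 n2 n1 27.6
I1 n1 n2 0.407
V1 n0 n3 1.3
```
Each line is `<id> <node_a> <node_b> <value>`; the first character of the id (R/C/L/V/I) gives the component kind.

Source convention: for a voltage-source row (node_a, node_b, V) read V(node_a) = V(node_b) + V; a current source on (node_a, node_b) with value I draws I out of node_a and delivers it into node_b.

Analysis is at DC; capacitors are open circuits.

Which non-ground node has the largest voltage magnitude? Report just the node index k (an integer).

1

Element admittances at DC:
  Y(R1) = 0.001080 S between n3,n0
  Y(C1) = 0.000 S between n1,n3
  Y(R2) = 0.06410 S between n2,n0
  Y(R3) = 0.001323 S between n2,n1
  Y(R4) = 0.1116 S between n0,n2
  Y(C2) = 0.000 S between n3,n2
  Y(R5) = 0.03623 S between n2,n1
  I1: injects 0.407 A into n2 (from n1)
  V1: constraint V(n0)−V(n3) = 1.3
Assemble and solve the 4×4 MNA system:
  V(n1)=-10.84  V(n2)=0.000  V(n3)=-1.300
  i(V1)=-0.001404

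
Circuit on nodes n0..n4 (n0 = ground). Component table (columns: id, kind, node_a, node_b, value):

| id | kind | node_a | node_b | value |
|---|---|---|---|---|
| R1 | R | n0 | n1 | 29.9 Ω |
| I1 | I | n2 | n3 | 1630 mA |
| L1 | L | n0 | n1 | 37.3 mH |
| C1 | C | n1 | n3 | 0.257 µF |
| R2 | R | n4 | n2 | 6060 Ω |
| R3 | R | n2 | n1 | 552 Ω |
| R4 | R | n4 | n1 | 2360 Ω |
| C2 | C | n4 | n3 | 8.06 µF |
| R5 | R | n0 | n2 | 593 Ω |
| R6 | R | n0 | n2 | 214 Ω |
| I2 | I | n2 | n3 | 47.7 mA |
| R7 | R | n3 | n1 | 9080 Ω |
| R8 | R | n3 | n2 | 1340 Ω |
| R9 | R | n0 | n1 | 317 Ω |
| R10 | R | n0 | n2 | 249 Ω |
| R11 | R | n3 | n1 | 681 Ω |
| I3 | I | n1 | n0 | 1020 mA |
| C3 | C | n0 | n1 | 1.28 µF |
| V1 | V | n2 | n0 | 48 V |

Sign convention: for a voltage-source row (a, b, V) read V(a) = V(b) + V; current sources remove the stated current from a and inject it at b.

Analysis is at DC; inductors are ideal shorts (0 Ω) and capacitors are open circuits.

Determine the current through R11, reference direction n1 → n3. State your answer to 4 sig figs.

MNA unknowns: 4 node voltages V₁..V_4 plus 2 source currents (L1, V1)
R1: Y=0.03344 on G[0,1]
I1: z[2]−=1.63, z[3]+=1.63
L1: row V0−V1=0, i_L1 at 0,1
C1: Y=0.000 on G[1,3]
R2: Y=0.0001650 on G[4,2]
R3: Y=0.001812 on G[2,1]
R4: Y=0.0004237 on G[4,1]
C2: Y=0.000 on G[4,3]
R5: Y=0.001686 on G[0,2]
R6: Y=0.004673 on G[0,2]
I2: z[2]−=0.0477, z[3]+=0.0477
R7: Y=0.0001101 on G[3,1]
R8: Y=0.0007463 on G[3,2]
R9: Y=0.003155 on G[0,1]
R10: Y=0.004016 on G[0,2]
R11: Y=0.001468 on G[3,1]
I3: z[1]−=1.02, z[0]+=1.02
C3: Y=0.000 on G[0,1]
V1: row V2−V0=48, i_V1 at 2,0
solve → V1=0.000, V2=48.00, V3=737.1, V4=13.45
aux → i_L1=-0.2361, i_V1=-1.754

-1.082 A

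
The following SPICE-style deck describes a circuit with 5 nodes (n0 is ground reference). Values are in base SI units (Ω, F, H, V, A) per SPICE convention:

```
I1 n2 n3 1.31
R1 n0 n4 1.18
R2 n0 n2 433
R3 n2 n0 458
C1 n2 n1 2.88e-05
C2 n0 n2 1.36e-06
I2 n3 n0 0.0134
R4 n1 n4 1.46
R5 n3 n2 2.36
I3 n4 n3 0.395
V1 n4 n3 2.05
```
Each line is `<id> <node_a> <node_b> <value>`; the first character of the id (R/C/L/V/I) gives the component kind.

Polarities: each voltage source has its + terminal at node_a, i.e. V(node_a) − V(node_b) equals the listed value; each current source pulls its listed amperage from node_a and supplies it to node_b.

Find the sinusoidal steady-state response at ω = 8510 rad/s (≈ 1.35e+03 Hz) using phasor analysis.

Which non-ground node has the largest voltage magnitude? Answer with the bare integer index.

Apply KCL at each of the 4 non-ground nodes and solve the resulting linear system.
Node n1: branches {C1, R4} → V_1 = -0.8926-0.9108j
Node n2: branches {I1, R2, R3, C1, C2, R5} → V_2 = -3.549+1.655j
Node n3: branches {I1, I2, R5, I3, V1} → V_3 = -2.024+0.03969j
Node n4: branches {R1, R4, I3, V1} → V_4 = 0.02561+0.03969j
Source currents: i(V1)=-1.046-0.6846j

2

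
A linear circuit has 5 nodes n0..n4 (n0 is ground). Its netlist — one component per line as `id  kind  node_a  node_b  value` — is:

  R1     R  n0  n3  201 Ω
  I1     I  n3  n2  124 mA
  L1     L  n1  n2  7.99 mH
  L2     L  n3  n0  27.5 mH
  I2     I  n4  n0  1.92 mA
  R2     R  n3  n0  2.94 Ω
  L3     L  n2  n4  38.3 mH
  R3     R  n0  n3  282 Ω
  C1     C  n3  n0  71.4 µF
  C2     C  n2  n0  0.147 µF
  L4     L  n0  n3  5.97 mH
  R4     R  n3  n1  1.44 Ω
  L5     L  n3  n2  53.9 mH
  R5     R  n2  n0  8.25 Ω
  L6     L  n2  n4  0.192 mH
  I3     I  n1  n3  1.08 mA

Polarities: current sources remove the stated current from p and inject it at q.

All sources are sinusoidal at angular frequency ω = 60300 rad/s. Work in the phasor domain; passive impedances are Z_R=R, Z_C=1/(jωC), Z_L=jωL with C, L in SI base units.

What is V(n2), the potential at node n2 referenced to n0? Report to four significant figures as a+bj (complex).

1.005-0.05364j V

MNA unknowns: 4 node voltages V₁..V_4
R1: Y=0.004975+0.000j on G[0,3]
I1: z[3]−=0.124, z[2]+=0.124
L1: Y=0.000-0.002076j on G[1,2]
L2: Y=0.000-0.0006030j on G[3,0]
I2: z[4]−=0.00192, z[0]+=0.00192
R2: Y=0.3401+0.000j on G[3,0]
L3: Y=0.000-0.0004330j on G[2,4]
R3: Y=0.003546+0.000j on G[0,3]
C1: Y=0.000+4.305j on G[3,0]
C2: Y=0.000+0.008864j on G[2,0]
L4: Y=0.000-0.002778j on G[0,3]
R4: Y=0.6944+0.000j on G[3,1]
L5: Y=0.000-0.0003077j on G[3,2]
R5: Y=0.1212+0.000j on G[2,0]
L6: Y=0.000-0.08637j on G[2,4]
I3: z[1]−=0.00108, z[3]+=0.00108
solve → V1=-0.004672+0.02562j, V2=1.005-0.05364j, V3=-0.002880+0.02863j, V4=1.005-0.07575j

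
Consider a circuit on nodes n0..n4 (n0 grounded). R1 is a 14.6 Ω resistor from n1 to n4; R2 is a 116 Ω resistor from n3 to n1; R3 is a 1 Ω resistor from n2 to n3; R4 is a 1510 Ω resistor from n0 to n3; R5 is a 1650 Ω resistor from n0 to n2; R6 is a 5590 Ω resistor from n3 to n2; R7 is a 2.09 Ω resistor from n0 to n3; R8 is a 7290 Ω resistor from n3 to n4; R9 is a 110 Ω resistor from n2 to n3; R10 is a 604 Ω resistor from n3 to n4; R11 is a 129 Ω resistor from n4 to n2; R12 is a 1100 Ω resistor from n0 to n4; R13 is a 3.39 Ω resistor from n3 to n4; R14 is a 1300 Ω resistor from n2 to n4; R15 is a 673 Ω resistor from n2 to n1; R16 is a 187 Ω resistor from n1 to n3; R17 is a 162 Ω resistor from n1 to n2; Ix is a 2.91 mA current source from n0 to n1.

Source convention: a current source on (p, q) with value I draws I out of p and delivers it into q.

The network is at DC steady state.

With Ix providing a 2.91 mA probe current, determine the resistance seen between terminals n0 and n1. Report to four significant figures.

MNA unknowns: 4 node voltages V₁..V_4
R1: Y=0.06849 on G[1,4]
R2: Y=0.008621 on G[3,1]
R3: Y=1.000 on G[2,3]
R4: Y=0.0006623 on G[0,3]
R5: Y=0.0006061 on G[0,2]
R6: Y=0.0001789 on G[3,2]
R7: Y=0.4785 on G[0,3]
R8: Y=0.0001372 on G[3,4]
R9: Y=0.009091 on G[2,3]
R10: Y=0.001656 on G[3,4]
R11: Y=0.007752 on G[4,2]
R12: Y=0.0009091 on G[0,4]
R13: Y=0.2950 on G[3,4]
R14: Y=0.0007692 on G[2,4]
R15: Y=0.001486 on G[2,1]
R16: Y=0.005348 on G[1,3]
R17: Y=0.006173 on G[1,2]
Ix: z[0]−=0.00291, z[1]+=0.00291
solve → V1=0.04357, V2=0.006374, V3=0.006041, V4=0.01289

R_eq = 14.97 Ω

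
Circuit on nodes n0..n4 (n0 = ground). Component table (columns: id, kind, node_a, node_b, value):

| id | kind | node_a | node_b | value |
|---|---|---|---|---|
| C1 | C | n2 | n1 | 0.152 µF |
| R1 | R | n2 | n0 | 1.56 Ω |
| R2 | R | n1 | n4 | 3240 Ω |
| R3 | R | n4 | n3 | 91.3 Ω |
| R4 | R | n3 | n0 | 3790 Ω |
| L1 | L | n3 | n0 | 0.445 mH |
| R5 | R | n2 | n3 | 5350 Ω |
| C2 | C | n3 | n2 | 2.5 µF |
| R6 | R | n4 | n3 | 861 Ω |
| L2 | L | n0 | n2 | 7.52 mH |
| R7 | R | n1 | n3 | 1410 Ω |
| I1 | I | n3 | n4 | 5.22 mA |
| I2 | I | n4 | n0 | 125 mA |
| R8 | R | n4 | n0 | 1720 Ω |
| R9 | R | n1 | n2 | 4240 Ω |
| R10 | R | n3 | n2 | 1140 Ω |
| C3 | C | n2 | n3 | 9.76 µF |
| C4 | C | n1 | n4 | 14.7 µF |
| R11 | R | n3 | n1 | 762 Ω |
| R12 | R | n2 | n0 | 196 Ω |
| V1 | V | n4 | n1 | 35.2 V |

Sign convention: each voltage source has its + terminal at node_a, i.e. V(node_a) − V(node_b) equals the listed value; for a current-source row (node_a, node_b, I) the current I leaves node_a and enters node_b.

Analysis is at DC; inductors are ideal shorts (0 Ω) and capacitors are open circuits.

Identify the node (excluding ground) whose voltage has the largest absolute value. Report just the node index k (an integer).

Apply KCL at each of the 4 non-ground nodes and solve the resulting linear system.
Node n1: branches {C1, R2, R7, R9, C4, R11, V1} → V_1 = -37.90
Node n2: branches {C1, R1, R5, C2, L2, R9, R10, C3, R12} → V_2 = 0.000
Node n3: branches {R3, R4, L1, R5, C2, R6, R7, I1, R10, C3, R11} → V_3 = 0.000
Node n4: branches {R2, R3, R6, I1, I2, R8, C4, V1} → V_4 = -2.696
Source currents: i(L1)=-0.1145, i(L2)=0.008938, i(V1)=-0.09641

1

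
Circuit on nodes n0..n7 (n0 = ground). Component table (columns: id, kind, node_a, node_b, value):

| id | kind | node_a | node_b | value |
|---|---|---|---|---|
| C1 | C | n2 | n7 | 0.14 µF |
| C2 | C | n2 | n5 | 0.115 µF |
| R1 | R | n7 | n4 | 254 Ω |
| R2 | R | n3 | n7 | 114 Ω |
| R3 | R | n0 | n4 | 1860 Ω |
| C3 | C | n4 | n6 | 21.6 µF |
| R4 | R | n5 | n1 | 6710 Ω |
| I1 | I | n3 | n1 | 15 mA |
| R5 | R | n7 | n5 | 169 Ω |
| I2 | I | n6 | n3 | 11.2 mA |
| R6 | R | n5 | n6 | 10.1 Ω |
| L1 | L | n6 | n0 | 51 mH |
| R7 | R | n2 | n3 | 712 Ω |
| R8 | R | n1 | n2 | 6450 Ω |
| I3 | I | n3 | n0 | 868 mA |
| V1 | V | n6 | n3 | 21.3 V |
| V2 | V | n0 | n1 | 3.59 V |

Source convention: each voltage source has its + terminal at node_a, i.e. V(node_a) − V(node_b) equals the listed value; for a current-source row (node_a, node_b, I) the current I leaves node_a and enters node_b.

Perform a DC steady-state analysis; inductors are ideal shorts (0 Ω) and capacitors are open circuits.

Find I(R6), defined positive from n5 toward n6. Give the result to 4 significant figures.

-0.07077 A

Apply KCL at each of the 7 non-ground nodes and solve the resulting linear system.
Node n1: branches {R4, I1, R8, V2} → V_1 = -3.590
Node n2: branches {C1, C2, R7, R8} → V_2 = -19.54
Node n3: branches {R2, I1, I2, R7, I3, V1} → V_3 = -21.30
Node n4: branches {R1, R3, C3} → V_4 = -11.09
Node n5: branches {C2, R4, R5, R6} → V_5 = -0.7147
Node n6: branches {C3, I2, R6, L1, V1} → V_6 = 0.000
Node n7: branches {C1, R1, R2, R5} → V_7 = -12.60
Source currents: i(L1)=-0.8750, i(V1)=0.7930, i(V2)=-0.01296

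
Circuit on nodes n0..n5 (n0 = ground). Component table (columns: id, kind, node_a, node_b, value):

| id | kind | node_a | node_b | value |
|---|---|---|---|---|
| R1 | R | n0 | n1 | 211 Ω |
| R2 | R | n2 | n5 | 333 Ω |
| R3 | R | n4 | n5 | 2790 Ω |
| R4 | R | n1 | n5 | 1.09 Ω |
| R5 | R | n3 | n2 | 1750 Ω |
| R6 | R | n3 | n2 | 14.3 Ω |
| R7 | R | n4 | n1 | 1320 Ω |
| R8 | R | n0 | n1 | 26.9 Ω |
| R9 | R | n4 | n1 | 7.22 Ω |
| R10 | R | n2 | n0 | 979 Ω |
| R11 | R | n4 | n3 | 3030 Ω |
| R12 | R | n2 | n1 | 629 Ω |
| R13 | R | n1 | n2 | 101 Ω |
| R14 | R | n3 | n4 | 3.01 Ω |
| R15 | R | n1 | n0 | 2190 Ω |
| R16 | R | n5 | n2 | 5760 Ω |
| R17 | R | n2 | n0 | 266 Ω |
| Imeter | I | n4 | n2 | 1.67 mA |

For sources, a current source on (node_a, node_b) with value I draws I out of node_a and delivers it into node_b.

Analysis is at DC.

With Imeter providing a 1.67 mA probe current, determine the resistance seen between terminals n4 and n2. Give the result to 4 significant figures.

Element admittances at DC:
  Y(R1) = 0.004739 S between n0,n1
  Y(R2) = 0.003003 S between n2,n5
  Y(R3) = 0.0003584 S between n4,n5
  Y(R4) = 0.9174 S between n1,n5
  Y(R5) = 0.0005714 S between n3,n2
  Y(R6) = 0.06993 S between n3,n2
  Y(R7) = 0.0007576 S between n4,n1
  Y(R8) = 0.03717 S between n0,n1
  Y(R9) = 0.1385 S between n4,n1
  Y(R10) = 0.001021 S between n2,n0
  Y(R11) = 0.0003300 S between n4,n3
  Y(R12) = 0.001590 S between n2,n1
  Y(R13) = 0.009901 S between n1,n2
  Y(R14) = 0.3322 S between n3,n4
  Y(R15) = 0.0004566 S between n1,n0
  Y(R16) = 0.0001736 S between n5,n2
  Y(R17) = 0.003759 S between n2,n0
  Imeter: injects 0.00167 A into n2 (from n4)
Assemble and solve the 5×5 MNA system:
  V(n1)=-0.001992  V(n2)=0.01765  V(n3)=-0.0007557  V(n4)=-0.004658  V(n5)=-0.001925

R_eq = 13.36 Ω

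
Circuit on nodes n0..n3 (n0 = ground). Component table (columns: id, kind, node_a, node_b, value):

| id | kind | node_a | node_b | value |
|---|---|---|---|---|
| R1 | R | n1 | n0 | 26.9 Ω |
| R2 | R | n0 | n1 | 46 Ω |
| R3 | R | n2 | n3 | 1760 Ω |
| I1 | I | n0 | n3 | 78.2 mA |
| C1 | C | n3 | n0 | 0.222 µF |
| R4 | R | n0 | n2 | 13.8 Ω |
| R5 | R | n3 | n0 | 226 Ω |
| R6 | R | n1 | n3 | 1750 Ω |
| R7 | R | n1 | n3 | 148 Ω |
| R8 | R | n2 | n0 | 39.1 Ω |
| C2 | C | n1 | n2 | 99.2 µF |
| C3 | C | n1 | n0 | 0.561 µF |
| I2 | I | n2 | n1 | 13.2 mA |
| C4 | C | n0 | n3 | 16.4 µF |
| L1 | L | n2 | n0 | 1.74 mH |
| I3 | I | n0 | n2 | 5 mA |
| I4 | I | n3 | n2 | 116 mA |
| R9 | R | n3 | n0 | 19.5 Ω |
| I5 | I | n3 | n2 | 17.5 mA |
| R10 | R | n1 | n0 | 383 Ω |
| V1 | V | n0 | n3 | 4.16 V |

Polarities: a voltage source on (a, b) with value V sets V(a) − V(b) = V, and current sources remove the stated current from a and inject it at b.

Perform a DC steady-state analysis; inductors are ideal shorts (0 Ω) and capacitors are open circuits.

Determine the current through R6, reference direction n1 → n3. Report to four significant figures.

0.002234 A

Apply KCL at each of the 3 non-ground nodes and solve the resulting linear system.
Node n1: branches {R1, R2, R6, R7, C2, C3, I2, R10} → V_1 = -0.2510
Node n2: branches {R3, R4, R8, C2, I2, L1, I3, I4, I5} → V_2 = 0.000
Node n3: branches {R3, I1, C1, R5, R6, R7, C4, I4, R9, I5, V1} → V_3 = -4.160
Source currents: i(L1)=0.1229, i(V1)=-0.2074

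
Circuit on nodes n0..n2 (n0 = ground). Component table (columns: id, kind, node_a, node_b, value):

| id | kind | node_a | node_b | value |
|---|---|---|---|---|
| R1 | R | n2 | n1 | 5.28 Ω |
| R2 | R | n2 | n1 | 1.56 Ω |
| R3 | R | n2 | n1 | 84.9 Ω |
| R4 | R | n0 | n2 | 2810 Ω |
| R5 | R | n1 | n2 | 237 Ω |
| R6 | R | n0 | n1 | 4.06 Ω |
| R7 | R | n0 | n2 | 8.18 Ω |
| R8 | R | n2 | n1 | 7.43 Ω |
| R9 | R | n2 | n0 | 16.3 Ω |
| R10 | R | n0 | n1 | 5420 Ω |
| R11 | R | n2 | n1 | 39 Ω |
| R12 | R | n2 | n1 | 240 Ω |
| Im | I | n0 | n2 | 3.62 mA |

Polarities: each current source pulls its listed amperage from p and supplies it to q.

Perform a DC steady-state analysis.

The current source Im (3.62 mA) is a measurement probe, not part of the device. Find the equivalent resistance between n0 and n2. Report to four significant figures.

MNA unknowns: 2 node voltages V₁..V_2
R1: Y=0.1894 on G[2,1]
R2: Y=0.6410 on G[2,1]
R3: Y=0.01178 on G[2,1]
R4: Y=0.0003559 on G[0,2]
R5: Y=0.004219 on G[1,2]
R6: Y=0.2463 on G[0,1]
R7: Y=0.1222 on G[0,2]
R8: Y=0.1346 on G[2,1]
R9: Y=0.06135 on G[2,0]
R10: Y=0.0001845 on G[0,1]
R11: Y=0.02564 on G[2,1]
R12: Y=0.004167 on G[2,1]
Im: z[0]−=0.00362, z[2]+=0.00362
solve → V1=0.007616, V2=0.009473

R_eq = 2.617 Ω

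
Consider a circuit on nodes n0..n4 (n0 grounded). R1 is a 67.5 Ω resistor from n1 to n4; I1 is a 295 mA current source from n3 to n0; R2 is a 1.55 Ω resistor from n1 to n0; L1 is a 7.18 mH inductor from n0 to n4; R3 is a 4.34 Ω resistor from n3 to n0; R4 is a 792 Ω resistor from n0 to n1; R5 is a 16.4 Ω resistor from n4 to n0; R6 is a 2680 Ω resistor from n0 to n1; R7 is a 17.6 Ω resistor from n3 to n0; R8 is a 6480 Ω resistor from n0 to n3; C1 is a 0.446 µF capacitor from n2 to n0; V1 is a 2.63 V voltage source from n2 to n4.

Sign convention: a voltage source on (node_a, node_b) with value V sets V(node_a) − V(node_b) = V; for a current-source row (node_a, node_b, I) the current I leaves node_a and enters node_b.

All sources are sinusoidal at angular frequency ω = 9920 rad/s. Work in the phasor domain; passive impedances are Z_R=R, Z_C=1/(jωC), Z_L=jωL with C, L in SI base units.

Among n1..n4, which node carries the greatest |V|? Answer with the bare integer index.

MNA unknowns: 4 node voltages V₁..V_4 plus 1 source current (V1)
R1: Y=0.01481+0.000j on G[1,4]
I1: z[3]−=0.295, z[0]+=0.295
R2: Y=0.6452+0.000j on G[1,0]
L1: Y=0.000-0.01404j on G[0,4]
R3: Y=0.2304+0.000j on G[3,0]
R4: Y=0.001263+0.000j on G[0,1]
R5: Y=0.06098+0.000j on G[4,0]
R6: Y=0.0003731+0.000j on G[0,1]
R7: Y=0.05682+0.000j on G[3,0]
R8: Y=0.0001543+0.000j on G[0,3]
C1: Y=0.000+0.004424j on G[2,0]
V1: row V2−V4=2.63, i_V1 at 2,4
solve → V1=0.0004330-0.003398j, V2=2.649-0.1517j, V3=-1.026+0.000j, V4=0.01934-0.1517j
aux → i_V1=-0.0006713-0.01172j

2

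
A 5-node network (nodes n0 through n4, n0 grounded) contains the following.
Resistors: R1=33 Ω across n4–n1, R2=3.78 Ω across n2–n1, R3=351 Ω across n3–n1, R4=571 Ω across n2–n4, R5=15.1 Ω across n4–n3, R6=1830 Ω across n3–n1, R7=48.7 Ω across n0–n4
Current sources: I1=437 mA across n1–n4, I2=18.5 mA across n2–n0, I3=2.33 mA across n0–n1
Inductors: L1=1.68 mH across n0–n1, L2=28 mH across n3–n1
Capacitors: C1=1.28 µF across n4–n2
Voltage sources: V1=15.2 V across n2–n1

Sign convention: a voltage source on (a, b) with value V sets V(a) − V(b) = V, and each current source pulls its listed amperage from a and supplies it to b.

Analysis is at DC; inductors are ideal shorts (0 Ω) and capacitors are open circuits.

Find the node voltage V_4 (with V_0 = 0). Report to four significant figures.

3.902 V

Element admittances at DC:
  Y(R1) = 0.03030 S between n4,n1
  Y(R2) = 0.2646 S between n2,n1
  I1: injects 0.437 A into n4 (from n1)
  L1: short n0↔n1 (DC inductor)
  Y(R3) = 0.002849 S between n3,n1
  Y(R4) = 0.001751 S between n2,n4
  I2: injects 0.0185 A into n0 (from n2)
  Y(R5) = 0.06623 S between n4,n3
  Y(R6) = 0.0005464 S between n3,n1
  I3: injects 0.00233 A into n1 (from n0)
  Y(C1) = 0.000 S between n4,n2
  Y(R7) = 0.02053 S between n0,n4
  L2: short n3↔n1 (DC inductor)
  V1: constraint V(n2)−V(n1) = 15.2
Assemble and solve the 7×7 MNA system:
  V(n1)=0.000  V(n2)=15.20  V(n3)=0.000  V(n4)=3.902
  i(L1)=0.09629  i(L2)=0.2584  i(V1)=-4.059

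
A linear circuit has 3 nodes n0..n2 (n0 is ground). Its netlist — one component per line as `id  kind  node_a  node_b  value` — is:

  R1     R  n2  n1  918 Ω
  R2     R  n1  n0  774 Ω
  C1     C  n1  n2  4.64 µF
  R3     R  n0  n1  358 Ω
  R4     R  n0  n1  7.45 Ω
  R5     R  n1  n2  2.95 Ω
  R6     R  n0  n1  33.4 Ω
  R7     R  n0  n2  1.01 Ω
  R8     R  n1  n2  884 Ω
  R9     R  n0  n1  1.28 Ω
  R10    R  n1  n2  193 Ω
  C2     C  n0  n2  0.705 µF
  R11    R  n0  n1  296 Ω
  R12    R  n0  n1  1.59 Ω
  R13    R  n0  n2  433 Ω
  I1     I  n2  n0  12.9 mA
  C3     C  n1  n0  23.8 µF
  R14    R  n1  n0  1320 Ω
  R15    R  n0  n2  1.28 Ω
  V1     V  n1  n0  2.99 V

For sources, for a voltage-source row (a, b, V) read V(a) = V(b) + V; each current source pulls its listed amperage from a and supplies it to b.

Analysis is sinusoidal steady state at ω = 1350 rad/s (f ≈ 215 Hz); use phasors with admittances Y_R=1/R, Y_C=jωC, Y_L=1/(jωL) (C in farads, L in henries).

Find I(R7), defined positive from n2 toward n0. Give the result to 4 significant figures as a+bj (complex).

0.4777+0.007121j A

Apply KCL at each of the 2 non-ground nodes and solve the resulting linear system.
Node n1: branches {R1, R2, C1, R3, R4, R5, R6, R8, R9, R10, R11, R12, C3, R14, V1} → V_1 = 2.990+0.000j
Node n2: branches {R1, C1, R5, R7, R8, R10, C2, R13, I1, R15} → V_2 = 0.4825+0.007192j
Source currents: i(V1)=-5.601-0.1093j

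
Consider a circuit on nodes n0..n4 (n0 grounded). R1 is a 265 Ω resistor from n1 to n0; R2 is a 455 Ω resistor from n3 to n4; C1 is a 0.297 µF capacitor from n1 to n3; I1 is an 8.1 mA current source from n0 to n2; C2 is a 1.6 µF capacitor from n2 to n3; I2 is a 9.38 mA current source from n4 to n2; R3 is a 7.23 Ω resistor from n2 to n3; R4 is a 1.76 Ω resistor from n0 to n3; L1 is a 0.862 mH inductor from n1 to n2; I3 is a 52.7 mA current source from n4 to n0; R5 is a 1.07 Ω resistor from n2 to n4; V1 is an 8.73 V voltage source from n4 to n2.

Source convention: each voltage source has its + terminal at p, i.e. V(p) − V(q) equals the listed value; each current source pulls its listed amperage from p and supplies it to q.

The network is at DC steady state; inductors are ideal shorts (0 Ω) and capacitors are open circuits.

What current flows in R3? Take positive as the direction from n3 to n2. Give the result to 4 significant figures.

0.06088 A

MNA unknowns: 4 node voltages V₁..V_4 plus 2 source currents (L1, V1)
R1: Y=0.003774 on G[1,0]
R2: Y=0.002198 on G[3,4]
C1: Y=0.000 on G[1,3]
I1: z[0]−=0.0081, z[2]+=0.0081
C2: Y=0.000 on G[2,3]
I2: z[4]−=0.00938, z[2]+=0.00938
R3: Y=0.1383 on G[2,3]
R4: Y=0.5682 on G[0,3]
L1: row V1−V2=0, i_L1 at 1,2
I3: z[4]−=0.0527, z[0]+=0.0527
R5: Y=0.9346 on G[2,4]
V1: row V4−V2=8.73, i_V1 at 4,2
solve → V1=-0.5152, V2=-0.5152, V3=-0.07507, V4=8.215
aux → i_L1=0.001944, i_V1=-8.239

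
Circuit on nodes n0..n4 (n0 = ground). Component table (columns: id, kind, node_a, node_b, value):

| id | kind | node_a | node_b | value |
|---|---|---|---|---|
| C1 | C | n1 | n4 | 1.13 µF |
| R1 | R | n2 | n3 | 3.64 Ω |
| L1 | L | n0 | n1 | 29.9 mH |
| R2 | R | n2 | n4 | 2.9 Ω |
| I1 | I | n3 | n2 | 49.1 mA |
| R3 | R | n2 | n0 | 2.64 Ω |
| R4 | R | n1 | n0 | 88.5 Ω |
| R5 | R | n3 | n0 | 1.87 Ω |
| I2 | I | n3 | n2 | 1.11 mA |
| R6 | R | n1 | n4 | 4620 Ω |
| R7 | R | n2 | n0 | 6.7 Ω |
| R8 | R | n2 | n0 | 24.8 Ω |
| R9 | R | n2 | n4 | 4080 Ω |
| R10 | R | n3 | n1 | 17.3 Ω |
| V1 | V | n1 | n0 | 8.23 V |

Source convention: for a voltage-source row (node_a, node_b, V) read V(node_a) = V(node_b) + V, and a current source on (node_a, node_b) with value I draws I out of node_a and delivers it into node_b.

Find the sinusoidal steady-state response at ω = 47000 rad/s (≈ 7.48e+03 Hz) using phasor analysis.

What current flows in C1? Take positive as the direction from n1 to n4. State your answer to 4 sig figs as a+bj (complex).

MNA unknowns: 4 node voltages V₁..V_4 plus 1 source current (V1)
C1: Y=0.000+0.05311j on G[1,4]
R1: Y=0.2747+0.000j on G[2,3]
L1: Y=0.000-0.0007116j on G[0,1]
R2: Y=0.3448+0.000j on G[2,4]
I1: z[3]−=0.0491, z[2]+=0.0491
R3: Y=0.3788+0.000j on G[2,0]
R4: Y=0.01130+0.000j on G[1,0]
R5: Y=0.5348+0.000j on G[3,0]
I2: z[3]−=0.00111, z[2]+=0.00111
R6: Y=0.0002165+0.000j on G[1,4]
R7: Y=0.1493+0.000j on G[2,0]
R8: Y=0.04032+0.000j on G[2,0]
R9: Y=0.0002451+0.000j on G[2,4]
R10: Y=0.05780+0.000j on G[3,1]
V1: row V1−V0=8.23, i_V1 at 1,0
solve → V1=8.230+0.000j, V2=0.3664+0.5332j, V3=0.6067+0.1689j, V4=0.6330+1.701j
aux → i_V1=-0.6257-0.3875j

0.09036+0.4035j A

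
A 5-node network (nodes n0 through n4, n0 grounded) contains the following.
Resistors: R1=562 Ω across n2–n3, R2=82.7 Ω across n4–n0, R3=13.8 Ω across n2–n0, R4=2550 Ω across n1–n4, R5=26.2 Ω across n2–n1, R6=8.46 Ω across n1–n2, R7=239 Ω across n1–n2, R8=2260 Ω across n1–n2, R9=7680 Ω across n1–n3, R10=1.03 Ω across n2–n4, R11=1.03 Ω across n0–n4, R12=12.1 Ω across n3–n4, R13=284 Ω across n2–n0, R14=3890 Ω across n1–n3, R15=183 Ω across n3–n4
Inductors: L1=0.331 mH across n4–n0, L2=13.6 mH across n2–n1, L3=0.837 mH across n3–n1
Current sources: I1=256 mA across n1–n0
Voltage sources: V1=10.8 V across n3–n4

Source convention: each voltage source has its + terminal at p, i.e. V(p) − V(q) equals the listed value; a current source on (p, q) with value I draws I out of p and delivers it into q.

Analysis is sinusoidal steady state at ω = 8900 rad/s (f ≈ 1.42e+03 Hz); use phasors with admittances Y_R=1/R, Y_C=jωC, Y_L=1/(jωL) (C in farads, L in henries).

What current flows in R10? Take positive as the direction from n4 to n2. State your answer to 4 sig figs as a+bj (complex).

-0.5513+0.8033j A

MNA unknowns: 4 node voltages V₁..V_4 plus 1 source current (V1)
R1: Y=0.001779+0.000j on G[2,3]
L1: Y=0.000-0.3395j on G[4,0]
R2: Y=0.01209+0.000j on G[4,0]
R3: Y=0.07246+0.000j on G[2,0]
R4: Y=0.0003922+0.000j on G[1,4]
R5: Y=0.03817+0.000j on G[2,1]
R6: Y=0.1182+0.000j on G[1,2]
R7: Y=0.004184+0.000j on G[1,2]
I1: z[1]−=0.256, z[0]+=0.256
R8: Y=0.0004425+0.000j on G[1,2]
R9: Y=0.0001302+0.000j on G[1,3]
R10: Y=0.9709+0.000j on G[2,4]
L2: Y=0.000-0.008262j on G[2,1]
R11: Y=0.9709+0.000j on G[0,4]
R12: Y=0.08264+0.000j on G[3,4]
R13: Y=0.003521+0.000j on G[2,0]
R14: Y=0.0002571+0.000j on G[1,3]
R15: Y=0.005464+0.000j on G[3,4]
L3: Y=0.000-0.1342j on G[3,1]
V1: row V3−V4=10.8, i_V1 at 3,4
solve → V1=4.012-6.067j, V2=0.2945-0.8557j, V3=10.53-0.02828j, V4=-0.2734-0.02828j
aux → i_V1=-1.783+0.8707j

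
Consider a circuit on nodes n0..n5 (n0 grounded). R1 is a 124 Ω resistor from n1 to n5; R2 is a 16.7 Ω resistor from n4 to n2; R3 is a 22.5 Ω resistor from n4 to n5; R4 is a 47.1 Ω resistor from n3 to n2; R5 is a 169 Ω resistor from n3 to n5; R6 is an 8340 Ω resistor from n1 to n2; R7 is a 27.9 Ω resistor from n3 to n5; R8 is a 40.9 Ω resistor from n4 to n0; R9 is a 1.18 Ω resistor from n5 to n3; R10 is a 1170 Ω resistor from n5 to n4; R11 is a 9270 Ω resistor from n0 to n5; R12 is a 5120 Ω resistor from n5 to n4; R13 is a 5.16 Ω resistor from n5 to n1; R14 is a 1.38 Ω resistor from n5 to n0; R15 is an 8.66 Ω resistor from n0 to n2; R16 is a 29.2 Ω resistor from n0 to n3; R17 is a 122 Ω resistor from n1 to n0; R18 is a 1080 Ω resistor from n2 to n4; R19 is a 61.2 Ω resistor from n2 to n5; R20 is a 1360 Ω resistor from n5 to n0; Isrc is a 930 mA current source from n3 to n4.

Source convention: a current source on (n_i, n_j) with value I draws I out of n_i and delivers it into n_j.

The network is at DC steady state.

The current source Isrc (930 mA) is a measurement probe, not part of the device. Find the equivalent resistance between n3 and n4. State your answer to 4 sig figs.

R_eq = 10.02 Ω

Apply KCL at each of the 5 non-ground nodes and solve the resulting linear system.
Node n1: branches {R1, R6, R13, R17} → V_1 = -0.4990
Node n2: branches {R2, R4, R6, R15, R18, R19} → V_2 = 2.060
Node n3: branches {R4, R5, R7, R9, R16, Isrc} → V_3 = -1.428
Node n4: branches {R2, R3, R8, R10, R12, R18, Isrc} → V_4 = 7.890
Node n5: branches {R1, R3, R5, R7, R9, R10, R11, R12, R13, R14, R19, R20} → V_5 = -0.5208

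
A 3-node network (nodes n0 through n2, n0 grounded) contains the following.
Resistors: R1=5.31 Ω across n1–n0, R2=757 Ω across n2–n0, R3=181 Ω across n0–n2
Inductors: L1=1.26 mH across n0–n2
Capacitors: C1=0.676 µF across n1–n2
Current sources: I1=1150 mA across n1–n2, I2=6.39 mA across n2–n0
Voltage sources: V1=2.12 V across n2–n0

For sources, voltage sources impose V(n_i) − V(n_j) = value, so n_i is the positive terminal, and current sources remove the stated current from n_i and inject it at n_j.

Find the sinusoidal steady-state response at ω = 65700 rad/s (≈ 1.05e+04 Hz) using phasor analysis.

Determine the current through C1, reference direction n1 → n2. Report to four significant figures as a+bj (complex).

MNA unknowns: 2 node voltages V₁..V_2 plus 1 source current (V1)
R1: Y=0.1883+0.000j on G[1,0]
L1: Y=0.000-0.01208j on G[0,2]
R2: Y=0.001321+0.000j on G[2,0]
C1: Y=0.000+0.04441j on G[1,2]
R3: Y=0.005525+0.000j on G[0,2]
I1: z[1]−=1.15, z[2]+=1.15
I2: z[2]−=0.00639, z[0]+=0.00639
V1: row V2−V0=2.12, i_V1 at 2,0
solve → V1=-5.673+1.838j, V2=2.120+0.000j
aux → i_V1=1.047-0.3205j

-0.08163-0.3461j A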